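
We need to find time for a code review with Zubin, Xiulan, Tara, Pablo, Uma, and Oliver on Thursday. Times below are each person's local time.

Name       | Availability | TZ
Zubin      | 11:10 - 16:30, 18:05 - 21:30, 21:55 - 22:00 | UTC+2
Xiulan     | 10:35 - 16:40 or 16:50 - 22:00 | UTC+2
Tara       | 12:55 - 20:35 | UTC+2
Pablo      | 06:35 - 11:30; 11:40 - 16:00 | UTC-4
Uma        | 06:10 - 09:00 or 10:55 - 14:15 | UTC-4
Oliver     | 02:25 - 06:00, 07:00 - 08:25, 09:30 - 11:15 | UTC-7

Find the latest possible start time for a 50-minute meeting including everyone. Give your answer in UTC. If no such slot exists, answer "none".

17:25

Zubin in UTC: 09:10-14:30, 16:05-19:30, 19:55-20:00 (subtract 2h to convert from UTC+2).
Xiulan in UTC: 08:35-14:40, 14:50-20:00 (subtract 2h to convert from UTC+2).
Tara in UTC: 10:55-18:35 (subtract 2h to convert from UTC+2).
Pablo in UTC: 10:35-15:30, 15:40-20:00 (add 4h to convert from UTC-4).
Uma in UTC: 10:10-13:00, 14:55-18:15 (add 4h to convert from UTC-4).
Oliver in UTC: 09:25-13:00, 14:00-15:25, 16:30-18:15 (add 7h to convert from UTC-7).
Zubin ∩ Xiulan: 09:10-14:30, 16:05-19:30, 19:55-20:00.
Zubin ∩ Xiulan ∩ Tara: 10:55-14:30, 16:05-18:35.
Zubin ∩ Xiulan ∩ Tara ∩ Pablo: 10:55-14:30, 16:05-18:35.
Zubin ∩ Xiulan ∩ Tara ∩ Pablo ∩ Uma: 10:55-13:00, 16:05-18:15.
Zubin ∩ Xiulan ∩ Tara ∩ Pablo ∩ Uma ∩ Oliver: 10:55-13:00, 16:30-18:15.
So the common availability across everyone is 10:55-13:00, 16:30-18:15.
The last common window of at least 50 minutes is 16:30-18:15; a 50-minute meeting can start as late as 17:25 and still end by 18:15.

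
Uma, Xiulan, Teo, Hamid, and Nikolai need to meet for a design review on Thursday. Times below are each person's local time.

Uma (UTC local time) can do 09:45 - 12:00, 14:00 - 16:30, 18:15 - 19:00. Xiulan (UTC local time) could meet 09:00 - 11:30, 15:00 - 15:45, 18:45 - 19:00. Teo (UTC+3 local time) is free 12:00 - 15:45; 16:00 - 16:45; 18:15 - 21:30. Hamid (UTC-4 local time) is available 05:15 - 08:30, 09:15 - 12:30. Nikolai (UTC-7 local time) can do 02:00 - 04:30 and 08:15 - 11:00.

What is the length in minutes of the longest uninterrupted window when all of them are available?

Uma in UTC: 09:45-12:00, 14:00-16:30, 18:15-19:00.
Xiulan in UTC: 09:00-11:30, 15:00-15:45, 18:45-19:00.
Teo in UTC: 09:00-12:45, 13:00-13:45, 15:15-18:30 (subtract 3h to convert from UTC+3).
Hamid in UTC: 09:15-12:30, 13:15-16:30 (add 4h to convert from UTC-4).
Nikolai in UTC: 09:00-11:30, 15:15-18:00 (add 7h to convert from UTC-7).
Uma ∩ Xiulan: 09:45-11:30, 15:00-15:45, 18:45-19:00.
Uma ∩ Xiulan ∩ Teo: 09:45-11:30, 15:15-15:45.
Uma ∩ Xiulan ∩ Teo ∩ Hamid: 09:45-11:30, 15:15-15:45.
Uma ∩ Xiulan ∩ Teo ∩ Hamid ∩ Nikolai: 09:45-11:30, 15:15-15:45.
The longest is 09:45-11:30 at 105 minutes.

105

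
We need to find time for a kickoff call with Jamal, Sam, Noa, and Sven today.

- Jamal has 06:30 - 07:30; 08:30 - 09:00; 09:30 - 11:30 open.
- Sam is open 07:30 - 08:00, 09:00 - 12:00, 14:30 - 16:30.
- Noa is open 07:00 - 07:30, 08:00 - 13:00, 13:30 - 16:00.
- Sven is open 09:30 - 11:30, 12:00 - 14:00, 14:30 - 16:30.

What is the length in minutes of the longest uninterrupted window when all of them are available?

120

Jamal ∩ Sam: 09:30-11:30.
Jamal ∩ Sam ∩ Noa: 09:30-11:30.
Jamal ∩ Sam ∩ Noa ∩ Sven: 09:30-11:30.
So the common availability across everyone is 09:30-11:30.
The longest is 09:30-11:30 at 120 minutes.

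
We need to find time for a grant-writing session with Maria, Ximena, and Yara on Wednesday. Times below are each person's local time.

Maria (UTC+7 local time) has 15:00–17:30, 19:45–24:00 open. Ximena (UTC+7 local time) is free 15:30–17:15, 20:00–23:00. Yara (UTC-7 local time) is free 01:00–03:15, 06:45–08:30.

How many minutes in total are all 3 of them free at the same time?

210

Maria in UTC: 08:00-10:30, 12:45-17:00 (subtract 7h to convert from UTC+7).
Ximena in UTC: 08:30-10:15, 13:00-16:00 (subtract 7h to convert from UTC+7).
Yara in UTC: 08:00-10:15, 13:45-15:30 (add 7h to convert from UTC-7).
Maria ∩ Ximena: 08:30-10:15, 13:00-16:00.
Maria ∩ Ximena ∩ Yara: 08:30-10:15, 13:45-15:30.
So the common availability across everyone is 08:30-10:15, 13:45-15:30.
Summing the common windows: 105 + 105 = 210 minutes.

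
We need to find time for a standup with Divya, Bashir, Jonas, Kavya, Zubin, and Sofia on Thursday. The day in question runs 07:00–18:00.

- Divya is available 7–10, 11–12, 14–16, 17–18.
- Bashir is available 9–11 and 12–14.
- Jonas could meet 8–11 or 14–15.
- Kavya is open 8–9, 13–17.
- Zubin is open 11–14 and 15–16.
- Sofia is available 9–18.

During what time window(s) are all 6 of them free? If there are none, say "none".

Divya ∩ Bashir: 09:00-10:00.
Divya ∩ Bashir ∩ Jonas: 09:00-10:00.
Divya ∩ Bashir ∩ Jonas ∩ Kavya: ∅.
Divya ∩ Bashir ∩ Jonas ∩ Kavya ∩ Zubin: ∅.
Divya ∩ Bashir ∩ Jonas ∩ Kavya ∩ Zubin ∩ Sofia: ∅.
There is no time when everyone is free.

none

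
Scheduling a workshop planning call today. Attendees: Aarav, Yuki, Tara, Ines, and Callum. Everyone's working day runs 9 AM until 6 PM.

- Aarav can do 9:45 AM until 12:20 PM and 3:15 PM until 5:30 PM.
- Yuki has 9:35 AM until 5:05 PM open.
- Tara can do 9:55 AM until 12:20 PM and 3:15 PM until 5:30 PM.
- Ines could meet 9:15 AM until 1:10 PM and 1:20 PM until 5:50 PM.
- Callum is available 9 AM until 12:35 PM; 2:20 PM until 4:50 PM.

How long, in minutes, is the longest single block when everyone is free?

Aarav ∩ Yuki: 09:45-12:20, 15:15-17:05.
Aarav ∩ Yuki ∩ Tara: 09:55-12:20, 15:15-17:05.
Aarav ∩ Yuki ∩ Tara ∩ Ines: 09:55-12:20, 15:15-17:05.
Aarav ∩ Yuki ∩ Tara ∩ Ines ∩ Callum: 09:55-12:20, 15:15-16:50.
The longest is 09:55-12:20 at 145 minutes.

145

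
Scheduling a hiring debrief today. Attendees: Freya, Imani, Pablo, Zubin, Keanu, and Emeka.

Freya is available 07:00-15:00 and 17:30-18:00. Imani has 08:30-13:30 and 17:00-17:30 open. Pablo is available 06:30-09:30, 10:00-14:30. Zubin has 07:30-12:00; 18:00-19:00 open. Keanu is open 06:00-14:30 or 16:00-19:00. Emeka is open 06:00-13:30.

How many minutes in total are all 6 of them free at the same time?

Freya ∩ Imani: 08:30-13:30.
Freya ∩ Imani ∩ Pablo: 08:30-09:30, 10:00-13:30.
Freya ∩ Imani ∩ Pablo ∩ Zubin: 08:30-09:30, 10:00-12:00.
Freya ∩ Imani ∩ Pablo ∩ Zubin ∩ Keanu: 08:30-09:30, 10:00-12:00.
Freya ∩ Imani ∩ Pablo ∩ Zubin ∩ Keanu ∩ Emeka: 08:30-09:30, 10:00-12:00.
Those are the intersection windows.
Summing the common windows: 60 + 120 = 180 minutes.

180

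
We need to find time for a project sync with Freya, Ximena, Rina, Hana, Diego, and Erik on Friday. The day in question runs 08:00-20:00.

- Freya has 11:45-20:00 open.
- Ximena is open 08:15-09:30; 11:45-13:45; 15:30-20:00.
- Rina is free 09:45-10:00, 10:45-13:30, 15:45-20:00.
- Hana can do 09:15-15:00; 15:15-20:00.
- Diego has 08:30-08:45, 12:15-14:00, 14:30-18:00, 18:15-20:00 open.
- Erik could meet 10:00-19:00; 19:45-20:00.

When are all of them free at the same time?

Freya ∩ Ximena: 11:45-13:45, 15:30-20:00.
Freya ∩ Ximena ∩ Rina: 11:45-13:30, 15:45-20:00.
Freya ∩ Ximena ∩ Rina ∩ Hana: 11:45-13:30, 15:45-20:00.
Freya ∩ Ximena ∩ Rina ∩ Hana ∩ Diego: 12:15-13:30, 15:45-18:00, 18:15-20:00.
Freya ∩ Ximena ∩ Rina ∩ Hana ∩ Diego ∩ Erik: 12:15-13:30, 15:45-18:00, 18:15-19:00, 19:45-20:00.

12:15-13:30, 15:45-18:00, 18:15-19:00, 19:45-20:00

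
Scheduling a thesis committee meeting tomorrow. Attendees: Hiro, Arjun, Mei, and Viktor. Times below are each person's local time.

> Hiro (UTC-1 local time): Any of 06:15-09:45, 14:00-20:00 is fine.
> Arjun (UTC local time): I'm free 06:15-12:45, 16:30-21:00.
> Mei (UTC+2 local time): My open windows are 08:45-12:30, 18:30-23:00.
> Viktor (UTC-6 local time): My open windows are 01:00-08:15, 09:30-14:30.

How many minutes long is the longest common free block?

Hiro in UTC: 07:15-10:45, 15:00-21:00 (add 1h to convert from UTC-1).
Arjun in UTC: 06:15-12:45, 16:30-21:00.
Mei in UTC: 06:45-10:30, 16:30-21:00 (subtract 2h to convert from UTC+2).
Viktor in UTC: 07:00-14:15, 15:30-20:30 (add 6h to convert from UTC-6).
Hiro ∩ Arjun: 07:15-10:45, 16:30-21:00.
Hiro ∩ Arjun ∩ Mei: 07:15-10:30, 16:30-21:00.
Hiro ∩ Arjun ∩ Mei ∩ Viktor: 07:15-10:30, 16:30-20:30.
So the common availability across everyone is 07:15-10:30, 16:30-20:30.
The longest is 16:30-20:30 at 240 minutes.

240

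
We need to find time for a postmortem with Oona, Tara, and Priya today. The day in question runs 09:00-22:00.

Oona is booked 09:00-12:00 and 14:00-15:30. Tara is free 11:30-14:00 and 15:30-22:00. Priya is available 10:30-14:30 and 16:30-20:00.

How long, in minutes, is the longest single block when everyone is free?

Oona free: 12:00-14:00, 15:30-22:00 (invert busy blocks within the working day).
Tara free: 11:30-14:00, 15:30-22:00.
Priya free: 10:30-14:30, 16:30-20:00.
Oona ∩ Tara: 12:00-14:00, 15:30-22:00.
Oona ∩ Tara ∩ Priya: 12:00-14:00, 16:30-20:00.
The longest is 16:30-20:00 at 210 minutes.

210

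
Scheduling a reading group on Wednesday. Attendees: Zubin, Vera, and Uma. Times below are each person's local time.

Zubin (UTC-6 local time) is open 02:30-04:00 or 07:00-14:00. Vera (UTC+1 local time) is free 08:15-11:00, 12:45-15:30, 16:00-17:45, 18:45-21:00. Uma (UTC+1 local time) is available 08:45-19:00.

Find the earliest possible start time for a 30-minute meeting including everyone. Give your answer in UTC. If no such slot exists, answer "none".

08:30

Zubin in UTC: 08:30-10:00, 13:00-20:00 (add 6h to convert from UTC-6).
Vera in UTC: 07:15-10:00, 11:45-14:30, 15:00-16:45, 17:45-20:00 (subtract 1h to convert from UTC+1).
Uma in UTC: 07:45-18:00 (subtract 1h to convert from UTC+1).
Zubin ∩ Vera: 08:30-10:00, 13:00-14:30, 15:00-16:45, 17:45-20:00.
Zubin ∩ Vera ∩ Uma: 08:30-10:00, 13:00-14:30, 15:00-16:45, 17:45-18:00.
Those are the intersection windows.
The first common window of at least 30 minutes is 08:30-10:00, so the earliest start is 08:30.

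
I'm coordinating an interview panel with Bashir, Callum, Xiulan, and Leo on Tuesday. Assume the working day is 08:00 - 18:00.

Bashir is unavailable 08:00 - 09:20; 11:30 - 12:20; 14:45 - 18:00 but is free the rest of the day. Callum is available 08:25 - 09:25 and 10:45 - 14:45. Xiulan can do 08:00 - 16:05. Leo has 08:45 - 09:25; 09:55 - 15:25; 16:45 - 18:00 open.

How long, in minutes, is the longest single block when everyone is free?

145

Bashir free: 09:20-11:30, 12:20-14:45 (invert busy blocks within the working day).
Callum free: 08:25-09:25, 10:45-14:45.
Xiulan free: 08:00-16:05.
Leo free: 08:45-09:25, 09:55-15:25, 16:45-18:00.
Bashir ∩ Callum: 09:20-09:25, 10:45-11:30, 12:20-14:45.
Bashir ∩ Callum ∩ Xiulan: 09:20-09:25, 10:45-11:30, 12:20-14:45.
Bashir ∩ Callum ∩ Xiulan ∩ Leo: 09:20-09:25, 10:45-11:30, 12:20-14:45.
So the common availability across everyone is 09:20-09:25, 10:45-11:30, 12:20-14:45.
The longest is 12:20-14:45 at 145 minutes.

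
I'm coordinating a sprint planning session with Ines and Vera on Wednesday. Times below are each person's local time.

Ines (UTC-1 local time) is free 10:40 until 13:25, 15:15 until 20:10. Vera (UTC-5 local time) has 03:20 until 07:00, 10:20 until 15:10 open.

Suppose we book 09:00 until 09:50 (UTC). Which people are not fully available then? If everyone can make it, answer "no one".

Ines in UTC: 11:40-14:25, 16:15-21:10 (add 1h to convert from UTC-1).
Vera in UTC: 08:20-12:00, 15:20-20:10 (add 5h to convert from UTC-5).
Ines: not fully free for 09:00-09:50. Vera: free for 09:00-09:50.

Ines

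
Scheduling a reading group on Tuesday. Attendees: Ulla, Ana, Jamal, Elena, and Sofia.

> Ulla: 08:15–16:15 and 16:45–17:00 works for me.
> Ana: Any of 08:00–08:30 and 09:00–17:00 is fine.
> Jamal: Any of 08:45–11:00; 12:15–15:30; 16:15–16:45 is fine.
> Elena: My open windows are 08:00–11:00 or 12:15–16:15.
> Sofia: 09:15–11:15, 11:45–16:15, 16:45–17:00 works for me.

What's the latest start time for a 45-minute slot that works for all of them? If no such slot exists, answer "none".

Ulla ∩ Ana: 08:15-08:30, 09:00-16:15, 16:45-17:00.
Ulla ∩ Ana ∩ Jamal: 09:00-11:00, 12:15-15:30.
Ulla ∩ Ana ∩ Jamal ∩ Elena: 09:00-11:00, 12:15-15:30.
Ulla ∩ Ana ∩ Jamal ∩ Elena ∩ Sofia: 09:15-11:00, 12:15-15:30.
The last common window of at least 45 minutes is 12:15-15:30; a 45-minute meeting can start as late as 14:45 and still end by 15:30.

14:45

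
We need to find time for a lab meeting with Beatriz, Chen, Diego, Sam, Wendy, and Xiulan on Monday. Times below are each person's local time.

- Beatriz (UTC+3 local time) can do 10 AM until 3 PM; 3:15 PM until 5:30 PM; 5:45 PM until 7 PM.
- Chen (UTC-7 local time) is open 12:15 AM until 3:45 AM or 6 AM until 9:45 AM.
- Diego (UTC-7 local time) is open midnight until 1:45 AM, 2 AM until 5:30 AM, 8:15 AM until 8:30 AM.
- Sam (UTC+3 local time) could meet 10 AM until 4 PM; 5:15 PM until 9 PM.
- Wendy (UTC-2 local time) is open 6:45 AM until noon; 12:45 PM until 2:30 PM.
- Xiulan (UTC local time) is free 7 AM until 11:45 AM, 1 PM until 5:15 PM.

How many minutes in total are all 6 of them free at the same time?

120

Beatriz in UTC: 07:00-12:00, 12:15-14:30, 14:45-16:00 (subtract 3h to convert from UTC+3).
Chen in UTC: 07:15-10:45, 13:00-16:45 (add 7h to convert from UTC-7).
Diego in UTC: 07:00-08:45, 09:00-12:30, 15:15-15:30 (add 7h to convert from UTC-7).
Sam in UTC: 07:00-13:00, 14:15-18:00 (subtract 3h to convert from UTC+3).
Wendy in UTC: 08:45-14:00, 14:45-16:30 (add 2h to convert from UTC-2).
Xiulan in UTC: 07:00-11:45, 13:00-17:15.
Beatriz ∩ Chen: 07:15-10:45, 13:00-14:30, 14:45-16:00.
Beatriz ∩ Chen ∩ Diego: 07:15-08:45, 09:00-10:45, 15:15-15:30.
Beatriz ∩ Chen ∩ Diego ∩ Sam: 07:15-08:45, 09:00-10:45, 15:15-15:30.
Beatriz ∩ Chen ∩ Diego ∩ Sam ∩ Wendy: 09:00-10:45, 15:15-15:30.
Beatriz ∩ Chen ∩ Diego ∩ Sam ∩ Wendy ∩ Xiulan: 09:00-10:45, 15:15-15:30.
Summing the common windows: 105 + 15 = 120 minutes.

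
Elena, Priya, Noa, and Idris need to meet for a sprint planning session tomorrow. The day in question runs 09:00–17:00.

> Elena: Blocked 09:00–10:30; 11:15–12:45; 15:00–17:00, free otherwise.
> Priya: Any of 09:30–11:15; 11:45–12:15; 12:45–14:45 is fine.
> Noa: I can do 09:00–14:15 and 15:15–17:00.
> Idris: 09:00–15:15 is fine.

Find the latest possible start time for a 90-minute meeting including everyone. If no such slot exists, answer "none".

12:45

Elena free: 10:30-11:15, 12:45-15:00 (invert busy blocks within the working day).
Priya free: 09:30-11:15, 11:45-12:15, 12:45-14:45.
Noa free: 09:00-14:15, 15:15-17:00.
Idris free: 09:00-15:15.
Elena ∩ Priya: 10:30-11:15, 12:45-14:45.
Elena ∩ Priya ∩ Noa: 10:30-11:15, 12:45-14:15.
Elena ∩ Priya ∩ Noa ∩ Idris: 10:30-11:15, 12:45-14:15.
The last common window of at least 90 minutes is 12:45-14:15; a 90-minute meeting can start as late as 12:45 and still end by 14:15.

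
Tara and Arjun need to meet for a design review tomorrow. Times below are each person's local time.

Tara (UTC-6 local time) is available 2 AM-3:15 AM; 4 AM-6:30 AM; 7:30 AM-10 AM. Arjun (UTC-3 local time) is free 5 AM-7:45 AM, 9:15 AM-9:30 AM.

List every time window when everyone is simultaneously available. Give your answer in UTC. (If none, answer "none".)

08:00-09:15, 10:00-10:45, 12:15-12:30

Tara in UTC: 08:00-09:15, 10:00-12:30, 13:30-16:00 (add 6h to convert from UTC-6).
Arjun in UTC: 08:00-10:45, 12:15-12:30 (add 3h to convert from UTC-3).
Tara ∩ Arjun: 08:00-09:15, 10:00-10:45, 12:15-12:30.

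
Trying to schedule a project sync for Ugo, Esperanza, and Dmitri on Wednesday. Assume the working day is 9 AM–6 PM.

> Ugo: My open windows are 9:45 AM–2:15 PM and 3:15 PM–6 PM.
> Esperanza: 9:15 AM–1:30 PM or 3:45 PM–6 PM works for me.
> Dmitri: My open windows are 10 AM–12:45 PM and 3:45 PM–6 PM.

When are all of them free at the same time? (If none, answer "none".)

Ugo ∩ Esperanza: 09:45-13:30, 15:45-18:00.
Ugo ∩ Esperanza ∩ Dmitri: 10:00-12:45, 15:45-18:00.

10:00-12:45, 15:45-18:00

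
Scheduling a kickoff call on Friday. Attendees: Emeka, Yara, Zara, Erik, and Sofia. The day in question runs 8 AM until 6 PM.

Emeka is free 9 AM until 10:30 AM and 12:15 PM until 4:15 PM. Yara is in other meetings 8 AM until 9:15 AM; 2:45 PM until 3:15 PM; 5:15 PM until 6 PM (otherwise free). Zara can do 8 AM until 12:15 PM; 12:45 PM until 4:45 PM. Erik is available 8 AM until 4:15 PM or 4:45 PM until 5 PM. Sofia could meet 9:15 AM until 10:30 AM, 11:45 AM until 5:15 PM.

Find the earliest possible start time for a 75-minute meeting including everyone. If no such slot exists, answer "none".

Emeka free: 09:00-10:30, 12:15-16:15.
Yara free: 09:15-14:45, 15:15-17:15 (invert busy blocks within the working day).
Zara free: 08:00-12:15, 12:45-16:45.
Erik free: 08:00-16:15, 16:45-17:00.
Sofia free: 09:15-10:30, 11:45-17:15.
Emeka ∩ Yara: 09:15-10:30, 12:15-14:45, 15:15-16:15.
Emeka ∩ Yara ∩ Zara: 09:15-10:30, 12:45-14:45, 15:15-16:15.
Emeka ∩ Yara ∩ Zara ∩ Erik: 09:15-10:30, 12:45-14:45, 15:15-16:15.
Emeka ∩ Yara ∩ Zara ∩ Erik ∩ Sofia: 09:15-10:30, 12:45-14:45, 15:15-16:15.
The first common window of at least 75 minutes is 09:15-10:30, so the earliest start is 09:15.

09:15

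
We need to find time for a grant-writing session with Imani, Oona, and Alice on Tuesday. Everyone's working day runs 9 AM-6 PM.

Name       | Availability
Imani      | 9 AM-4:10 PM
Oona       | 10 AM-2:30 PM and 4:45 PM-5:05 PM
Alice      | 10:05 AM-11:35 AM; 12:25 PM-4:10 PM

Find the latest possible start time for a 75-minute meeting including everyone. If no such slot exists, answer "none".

Imani ∩ Oona: 10:00-14:30.
Imani ∩ Oona ∩ Alice: 10:05-11:35, 12:25-14:30.
The last common window of at least 75 minutes is 12:25-14:30; a 75-minute meeting can start as late as 13:15 and still end by 14:30.

13:15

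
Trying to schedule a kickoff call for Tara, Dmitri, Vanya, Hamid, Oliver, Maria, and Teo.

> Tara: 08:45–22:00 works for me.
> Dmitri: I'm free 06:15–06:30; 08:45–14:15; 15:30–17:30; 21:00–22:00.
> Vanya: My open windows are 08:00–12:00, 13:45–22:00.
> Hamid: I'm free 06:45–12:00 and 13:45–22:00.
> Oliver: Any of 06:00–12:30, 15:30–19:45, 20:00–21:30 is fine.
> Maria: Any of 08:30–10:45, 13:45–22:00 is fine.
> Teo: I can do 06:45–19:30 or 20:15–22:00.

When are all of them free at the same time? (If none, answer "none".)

08:45-10:45, 15:30-17:30, 21:00-21:30

Tara ∩ Dmitri: 08:45-14:15, 15:30-17:30, 21:00-22:00.
Tara ∩ Dmitri ∩ Vanya: 08:45-12:00, 13:45-14:15, 15:30-17:30, 21:00-22:00.
Tara ∩ Dmitri ∩ Vanya ∩ Hamid: 08:45-12:00, 13:45-14:15, 15:30-17:30, 21:00-22:00.
Tara ∩ Dmitri ∩ Vanya ∩ Hamid ∩ Oliver: 08:45-12:00, 15:30-17:30, 21:00-21:30.
Tara ∩ Dmitri ∩ Vanya ∩ Hamid ∩ Oliver ∩ Maria: 08:45-10:45, 15:30-17:30, 21:00-21:30.
Tara ∩ Dmitri ∩ Vanya ∩ Hamid ∩ Oliver ∩ Maria ∩ Teo: 08:45-10:45, 15:30-17:30, 21:00-21:30.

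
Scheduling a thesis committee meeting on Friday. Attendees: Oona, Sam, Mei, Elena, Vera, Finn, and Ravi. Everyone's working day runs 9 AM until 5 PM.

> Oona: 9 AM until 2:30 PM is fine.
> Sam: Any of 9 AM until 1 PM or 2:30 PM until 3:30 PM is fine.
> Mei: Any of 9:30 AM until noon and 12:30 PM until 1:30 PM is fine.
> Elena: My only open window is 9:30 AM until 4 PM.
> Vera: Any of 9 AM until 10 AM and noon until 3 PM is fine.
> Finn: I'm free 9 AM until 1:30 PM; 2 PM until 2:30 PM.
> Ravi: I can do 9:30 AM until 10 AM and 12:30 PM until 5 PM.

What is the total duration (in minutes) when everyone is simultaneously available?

60

Oona ∩ Sam: 09:00-13:00.
Oona ∩ Sam ∩ Mei: 09:30-12:00, 12:30-13:00.
Oona ∩ Sam ∩ Mei ∩ Elena: 09:30-12:00, 12:30-13:00.
Oona ∩ Sam ∩ Mei ∩ Elena ∩ Vera: 09:30-10:00, 12:30-13:00.
Oona ∩ Sam ∩ Mei ∩ Elena ∩ Vera ∩ Finn: 09:30-10:00, 12:30-13:00.
Oona ∩ Sam ∩ Mei ∩ Elena ∩ Vera ∩ Finn ∩ Ravi: 09:30-10:00, 12:30-13:00.
Summing the common windows: 30 + 30 = 60 minutes.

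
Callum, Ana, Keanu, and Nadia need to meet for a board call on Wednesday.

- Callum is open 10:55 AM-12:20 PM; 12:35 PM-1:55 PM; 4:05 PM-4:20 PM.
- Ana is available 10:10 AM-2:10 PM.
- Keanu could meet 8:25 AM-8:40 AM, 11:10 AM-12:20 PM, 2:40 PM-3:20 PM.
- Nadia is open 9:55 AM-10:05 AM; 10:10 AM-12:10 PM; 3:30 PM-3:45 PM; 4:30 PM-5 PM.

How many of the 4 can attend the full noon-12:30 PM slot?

Ana can make the full 12:00-12:30 slot — that's 1.

1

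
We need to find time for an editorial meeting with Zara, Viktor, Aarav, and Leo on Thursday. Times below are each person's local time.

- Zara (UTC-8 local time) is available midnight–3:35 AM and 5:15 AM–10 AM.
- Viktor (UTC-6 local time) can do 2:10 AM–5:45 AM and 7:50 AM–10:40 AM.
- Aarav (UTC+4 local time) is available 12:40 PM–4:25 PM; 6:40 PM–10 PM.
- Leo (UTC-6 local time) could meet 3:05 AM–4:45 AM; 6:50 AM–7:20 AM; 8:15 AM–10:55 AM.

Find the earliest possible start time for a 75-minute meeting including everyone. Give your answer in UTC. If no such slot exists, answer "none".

Zara in UTC: 08:00-11:35, 13:15-18:00 (add 8h to convert from UTC-8).
Viktor in UTC: 08:10-11:45, 13:50-16:40 (add 6h to convert from UTC-6).
Aarav in UTC: 08:40-12:25, 14:40-18:00 (subtract 4h to convert from UTC+4).
Leo in UTC: 09:05-10:45, 12:50-13:20, 14:15-16:55 (add 6h to convert from UTC-6).
Zara ∩ Viktor: 08:10-11:35, 13:50-16:40.
Zara ∩ Viktor ∩ Aarav: 08:40-11:35, 14:40-16:40.
Zara ∩ Viktor ∩ Aarav ∩ Leo: 09:05-10:45, 14:40-16:40.
The first common window of at least 75 minutes is 09:05-10:45, so the earliest start is 09:05.

09:05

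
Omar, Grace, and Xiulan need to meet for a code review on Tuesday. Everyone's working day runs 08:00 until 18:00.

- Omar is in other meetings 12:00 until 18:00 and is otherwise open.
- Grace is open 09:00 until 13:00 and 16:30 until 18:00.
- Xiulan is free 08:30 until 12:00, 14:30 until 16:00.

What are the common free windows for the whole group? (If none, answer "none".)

09:00-12:00

Omar free: 08:00-12:00 (invert busy blocks within the working day).
Grace free: 09:00-13:00, 16:30-18:00.
Xiulan free: 08:30-12:00, 14:30-16:00.
Omar ∩ Grace: 09:00-12:00.
Omar ∩ Grace ∩ Xiulan: 09:00-12:00.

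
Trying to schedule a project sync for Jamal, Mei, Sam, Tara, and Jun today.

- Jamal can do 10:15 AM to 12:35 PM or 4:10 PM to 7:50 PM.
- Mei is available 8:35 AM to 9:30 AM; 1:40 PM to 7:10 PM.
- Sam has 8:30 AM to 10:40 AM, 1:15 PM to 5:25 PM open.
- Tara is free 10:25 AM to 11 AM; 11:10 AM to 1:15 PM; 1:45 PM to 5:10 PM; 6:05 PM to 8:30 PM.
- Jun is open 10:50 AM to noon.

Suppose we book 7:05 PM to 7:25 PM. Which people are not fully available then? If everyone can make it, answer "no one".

Jun, Mei, Sam

Jamal: free for 19:05-19:25. Mei: not fully free for 19:05-19:25. Sam: not fully free for 19:05-19:25. Tara: free for 19:05-19:25. Jun: not fully free for 19:05-19:25.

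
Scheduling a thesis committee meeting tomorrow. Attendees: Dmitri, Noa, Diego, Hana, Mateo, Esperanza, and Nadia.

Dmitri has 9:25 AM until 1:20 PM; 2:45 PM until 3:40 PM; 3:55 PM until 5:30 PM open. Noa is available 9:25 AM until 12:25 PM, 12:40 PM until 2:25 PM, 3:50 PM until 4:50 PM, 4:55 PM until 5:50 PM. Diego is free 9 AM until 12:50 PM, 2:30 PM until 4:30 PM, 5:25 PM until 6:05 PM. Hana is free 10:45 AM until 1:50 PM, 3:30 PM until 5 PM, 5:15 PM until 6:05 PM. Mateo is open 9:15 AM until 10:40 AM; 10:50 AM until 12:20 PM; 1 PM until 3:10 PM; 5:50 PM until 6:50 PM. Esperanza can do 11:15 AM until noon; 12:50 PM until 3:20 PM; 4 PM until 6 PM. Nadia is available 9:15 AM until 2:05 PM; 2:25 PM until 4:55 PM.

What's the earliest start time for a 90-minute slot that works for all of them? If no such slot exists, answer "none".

Dmitri ∩ Noa: 09:25-12:25, 12:40-13:20, 15:55-16:50, 16:55-17:30.
Dmitri ∩ Noa ∩ Diego: 09:25-12:25, 12:40-12:50, 15:55-16:30, 17:25-17:30.
Dmitri ∩ Noa ∩ Diego ∩ Hana: 10:45-12:25, 12:40-12:50, 15:55-16:30, 17:25-17:30.
Dmitri ∩ Noa ∩ Diego ∩ Hana ∩ Mateo: 10:50-12:20.
Dmitri ∩ Noa ∩ Diego ∩ Hana ∩ Mateo ∩ Esperanza: 11:15-12:00.
Dmitri ∩ Noa ∩ Diego ∩ Hana ∩ Mateo ∩ Esperanza ∩ Nadia: 11:15-12:00.
Those are the intersection windows.
No common window is at least 90 minutes long.

none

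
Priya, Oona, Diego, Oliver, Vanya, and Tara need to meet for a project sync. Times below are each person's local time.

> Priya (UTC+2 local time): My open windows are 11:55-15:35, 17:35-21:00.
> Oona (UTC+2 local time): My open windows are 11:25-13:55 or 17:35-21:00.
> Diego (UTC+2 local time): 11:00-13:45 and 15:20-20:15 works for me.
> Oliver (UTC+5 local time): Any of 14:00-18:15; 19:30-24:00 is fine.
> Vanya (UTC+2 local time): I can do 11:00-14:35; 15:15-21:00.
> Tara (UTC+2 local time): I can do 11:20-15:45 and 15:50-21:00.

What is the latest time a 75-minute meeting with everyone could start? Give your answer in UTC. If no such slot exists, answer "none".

Priya in UTC: 09:55-13:35, 15:35-19:00 (subtract 2h to convert from UTC+2).
Oona in UTC: 09:25-11:55, 15:35-19:00 (subtract 2h to convert from UTC+2).
Diego in UTC: 09:00-11:45, 13:20-18:15 (subtract 2h to convert from UTC+2).
Oliver in UTC: 09:00-13:15, 14:30-19:00 (subtract 5h to convert from UTC+5).
Vanya in UTC: 09:00-12:35, 13:15-19:00 (subtract 2h to convert from UTC+2).
Tara in UTC: 09:20-13:45, 13:50-19:00 (subtract 2h to convert from UTC+2).
Priya ∩ Oona: 09:55-11:55, 15:35-19:00.
Priya ∩ Oona ∩ Diego: 09:55-11:45, 15:35-18:15.
Priya ∩ Oona ∩ Diego ∩ Oliver: 09:55-11:45, 15:35-18:15.
Priya ∩ Oona ∩ Diego ∩ Oliver ∩ Vanya: 09:55-11:45, 15:35-18:15.
Priya ∩ Oona ∩ Diego ∩ Oliver ∩ Vanya ∩ Tara: 09:55-11:45, 15:35-18:15.
The last common window of at least 75 minutes is 15:35-18:15; a 75-minute meeting can start as late as 17:00 and still end by 18:15.

17:00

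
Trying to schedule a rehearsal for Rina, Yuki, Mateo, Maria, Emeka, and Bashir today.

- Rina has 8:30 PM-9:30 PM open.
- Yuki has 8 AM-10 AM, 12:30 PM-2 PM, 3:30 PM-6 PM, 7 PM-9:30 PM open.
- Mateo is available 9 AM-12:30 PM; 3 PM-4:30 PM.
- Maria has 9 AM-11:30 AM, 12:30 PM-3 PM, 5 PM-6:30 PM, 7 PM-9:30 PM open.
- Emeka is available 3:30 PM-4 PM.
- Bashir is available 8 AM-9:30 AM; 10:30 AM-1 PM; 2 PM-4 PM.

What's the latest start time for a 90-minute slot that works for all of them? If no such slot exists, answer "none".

Rina ∩ Yuki: 20:30-21:30.
Rina ∩ Yuki ∩ Mateo: ∅.
Rina ∩ Yuki ∩ Mateo ∩ Maria: ∅.
Rina ∩ Yuki ∩ Mateo ∩ Maria ∩ Emeka: ∅.
Rina ∩ Yuki ∩ Mateo ∩ Maria ∩ Emeka ∩ Bashir: ∅.
There is no time when everyone is free.
No common window is at least 90 minutes long.

none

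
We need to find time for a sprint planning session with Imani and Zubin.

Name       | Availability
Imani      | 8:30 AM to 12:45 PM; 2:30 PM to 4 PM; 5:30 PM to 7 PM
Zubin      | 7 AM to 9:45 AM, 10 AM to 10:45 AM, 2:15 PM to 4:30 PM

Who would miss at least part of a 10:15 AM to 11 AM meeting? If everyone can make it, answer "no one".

Imani: free for 10:15-11:00. Zubin: not fully free for 10:15-11:00.

Zubin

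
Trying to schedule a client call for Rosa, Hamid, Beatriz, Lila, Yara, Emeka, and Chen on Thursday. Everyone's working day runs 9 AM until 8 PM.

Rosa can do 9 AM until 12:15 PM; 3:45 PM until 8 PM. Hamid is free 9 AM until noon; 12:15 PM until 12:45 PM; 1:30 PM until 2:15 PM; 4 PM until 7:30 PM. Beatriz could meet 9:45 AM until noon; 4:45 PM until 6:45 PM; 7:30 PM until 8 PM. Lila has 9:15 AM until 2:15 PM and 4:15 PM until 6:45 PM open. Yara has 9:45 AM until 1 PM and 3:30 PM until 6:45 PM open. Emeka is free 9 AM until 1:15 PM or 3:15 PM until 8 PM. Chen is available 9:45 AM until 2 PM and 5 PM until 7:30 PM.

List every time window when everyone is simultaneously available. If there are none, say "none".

Rosa ∩ Hamid: 09:00-12:00, 16:00-19:30.
Rosa ∩ Hamid ∩ Beatriz: 09:45-12:00, 16:45-18:45.
Rosa ∩ Hamid ∩ Beatriz ∩ Lila: 09:45-12:00, 16:45-18:45.
Rosa ∩ Hamid ∩ Beatriz ∩ Lila ∩ Yara: 09:45-12:00, 16:45-18:45.
Rosa ∩ Hamid ∩ Beatriz ∩ Lila ∩ Yara ∩ Emeka: 09:45-12:00, 16:45-18:45.
Rosa ∩ Hamid ∩ Beatriz ∩ Lila ∩ Yara ∩ Emeka ∩ Chen: 09:45-12:00, 17:00-18:45.
So the common availability across everyone is 09:45-12:00, 17:00-18:45.

09:45-12:00, 17:00-18:45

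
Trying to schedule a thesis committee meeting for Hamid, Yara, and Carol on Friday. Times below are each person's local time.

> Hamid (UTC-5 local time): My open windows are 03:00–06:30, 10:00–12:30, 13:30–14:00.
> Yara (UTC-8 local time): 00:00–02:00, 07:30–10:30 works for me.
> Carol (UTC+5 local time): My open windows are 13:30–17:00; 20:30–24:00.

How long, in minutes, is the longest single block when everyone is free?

120

Hamid in UTC: 08:00-11:30, 15:00-17:30, 18:30-19:00 (add 5h to convert from UTC-5).
Yara in UTC: 08:00-10:00, 15:30-18:30 (add 8h to convert from UTC-8).
Carol in UTC: 08:30-12:00, 15:30-19:00 (subtract 5h to convert from UTC+5).
Hamid ∩ Yara: 08:00-10:00, 15:30-17:30.
Hamid ∩ Yara ∩ Carol: 08:30-10:00, 15:30-17:30.
The longest is 15:30-17:30 at 120 minutes.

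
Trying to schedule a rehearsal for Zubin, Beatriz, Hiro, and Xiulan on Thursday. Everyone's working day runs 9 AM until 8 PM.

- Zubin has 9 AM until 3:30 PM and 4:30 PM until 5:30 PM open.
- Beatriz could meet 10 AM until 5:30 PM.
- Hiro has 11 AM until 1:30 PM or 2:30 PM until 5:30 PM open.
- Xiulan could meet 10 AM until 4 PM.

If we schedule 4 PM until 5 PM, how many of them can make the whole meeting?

Beatriz and Hiro can make the full 16:00-17:00 slot — that's 2.

2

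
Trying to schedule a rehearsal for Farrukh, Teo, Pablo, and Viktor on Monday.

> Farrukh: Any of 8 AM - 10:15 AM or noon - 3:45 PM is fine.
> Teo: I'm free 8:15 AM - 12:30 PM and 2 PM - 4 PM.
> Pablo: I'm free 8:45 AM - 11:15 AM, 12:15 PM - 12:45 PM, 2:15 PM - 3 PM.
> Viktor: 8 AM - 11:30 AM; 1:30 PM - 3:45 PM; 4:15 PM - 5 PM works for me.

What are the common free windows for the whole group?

Farrukh ∩ Teo: 08:15-10:15, 12:00-12:30, 14:00-15:45.
Farrukh ∩ Teo ∩ Pablo: 08:45-10:15, 12:15-12:30, 14:15-15:00.
Farrukh ∩ Teo ∩ Pablo ∩ Viktor: 08:45-10:15, 14:15-15:00.
Those are the intersection windows.

08:45-10:15, 14:15-15:00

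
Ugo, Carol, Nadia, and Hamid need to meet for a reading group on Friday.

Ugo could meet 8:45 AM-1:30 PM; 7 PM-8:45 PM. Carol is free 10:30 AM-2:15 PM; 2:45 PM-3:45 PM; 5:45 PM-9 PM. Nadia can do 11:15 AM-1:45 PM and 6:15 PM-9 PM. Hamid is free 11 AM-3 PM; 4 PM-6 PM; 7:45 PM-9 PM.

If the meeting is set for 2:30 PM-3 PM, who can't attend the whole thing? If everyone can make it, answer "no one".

Carol, Nadia, Ugo

Ugo: not fully free for 14:30-15:00. Carol: not fully free for 14:30-15:00. Nadia: not fully free for 14:30-15:00. Hamid: free for 14:30-15:00.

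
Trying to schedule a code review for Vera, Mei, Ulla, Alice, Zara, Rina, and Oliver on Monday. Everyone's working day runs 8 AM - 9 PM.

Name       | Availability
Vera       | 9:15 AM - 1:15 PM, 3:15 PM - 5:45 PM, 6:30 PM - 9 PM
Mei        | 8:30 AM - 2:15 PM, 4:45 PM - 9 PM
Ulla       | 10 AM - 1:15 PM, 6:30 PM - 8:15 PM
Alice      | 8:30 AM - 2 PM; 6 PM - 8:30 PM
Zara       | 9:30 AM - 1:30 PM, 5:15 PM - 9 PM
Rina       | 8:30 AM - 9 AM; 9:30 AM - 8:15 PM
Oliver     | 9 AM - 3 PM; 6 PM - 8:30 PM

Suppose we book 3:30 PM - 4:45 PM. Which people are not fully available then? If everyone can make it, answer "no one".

Alice, Mei, Oliver, Ulla, Zara

Vera: free for 15:30-16:45. Mei: not fully free for 15:30-16:45. Ulla: not fully free for 15:30-16:45. Alice: not fully free for 15:30-16:45. Zara: not fully free for 15:30-16:45. Rina: free for 15:30-16:45. Oliver: not fully free for 15:30-16:45.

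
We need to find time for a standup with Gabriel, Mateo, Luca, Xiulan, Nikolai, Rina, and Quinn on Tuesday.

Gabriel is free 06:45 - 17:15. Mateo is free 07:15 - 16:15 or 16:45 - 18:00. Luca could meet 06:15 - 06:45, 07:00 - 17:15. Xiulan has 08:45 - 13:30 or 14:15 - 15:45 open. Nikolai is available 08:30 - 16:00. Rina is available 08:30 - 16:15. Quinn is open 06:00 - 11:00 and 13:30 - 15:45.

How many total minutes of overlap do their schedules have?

225

Gabriel ∩ Mateo: 07:15-16:15, 16:45-17:15.
Gabriel ∩ Mateo ∩ Luca: 07:15-16:15, 16:45-17:15.
Gabriel ∩ Mateo ∩ Luca ∩ Xiulan: 08:45-13:30, 14:15-15:45.
Gabriel ∩ Mateo ∩ Luca ∩ Xiulan ∩ Nikolai: 08:45-13:30, 14:15-15:45.
Gabriel ∩ Mateo ∩ Luca ∩ Xiulan ∩ Nikolai ∩ Rina: 08:45-13:30, 14:15-15:45.
Gabriel ∩ Mateo ∩ Luca ∩ Xiulan ∩ Nikolai ∩ Rina ∩ Quinn: 08:45-11:00, 14:15-15:45.
Summing the common windows: 135 + 90 = 225 minutes.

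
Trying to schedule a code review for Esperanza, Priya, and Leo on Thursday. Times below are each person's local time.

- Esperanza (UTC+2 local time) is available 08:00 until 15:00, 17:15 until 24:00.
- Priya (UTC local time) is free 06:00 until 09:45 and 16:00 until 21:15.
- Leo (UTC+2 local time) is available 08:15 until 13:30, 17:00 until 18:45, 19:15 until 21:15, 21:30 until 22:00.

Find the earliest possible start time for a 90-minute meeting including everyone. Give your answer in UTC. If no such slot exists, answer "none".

06:15

Esperanza in UTC: 06:00-13:00, 15:15-22:00 (subtract 2h to convert from UTC+2).
Priya in UTC: 06:00-09:45, 16:00-21:15.
Leo in UTC: 06:15-11:30, 15:00-16:45, 17:15-19:15, 19:30-20:00 (subtract 2h to convert from UTC+2).
Esperanza ∩ Priya: 06:00-09:45, 16:00-21:15.
Esperanza ∩ Priya ∩ Leo: 06:15-09:45, 16:00-16:45, 17:15-19:15, 19:30-20:00.
The first common window of at least 90 minutes is 06:15-09:45, so the earliest start is 06:15.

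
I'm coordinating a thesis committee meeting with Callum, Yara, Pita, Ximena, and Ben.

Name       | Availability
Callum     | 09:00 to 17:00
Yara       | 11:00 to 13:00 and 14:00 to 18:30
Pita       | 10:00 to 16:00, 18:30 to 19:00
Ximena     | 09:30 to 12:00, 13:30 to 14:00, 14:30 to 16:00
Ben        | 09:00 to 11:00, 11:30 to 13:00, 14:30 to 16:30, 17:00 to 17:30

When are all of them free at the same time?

11:30-12:00, 14:30-16:00

Callum ∩ Yara: 11:00-13:00, 14:00-17:00.
Callum ∩ Yara ∩ Pita: 11:00-13:00, 14:00-16:00.
Callum ∩ Yara ∩ Pita ∩ Ximena: 11:00-12:00, 14:30-16:00.
Callum ∩ Yara ∩ Pita ∩ Ximena ∩ Ben: 11:30-12:00, 14:30-16:00.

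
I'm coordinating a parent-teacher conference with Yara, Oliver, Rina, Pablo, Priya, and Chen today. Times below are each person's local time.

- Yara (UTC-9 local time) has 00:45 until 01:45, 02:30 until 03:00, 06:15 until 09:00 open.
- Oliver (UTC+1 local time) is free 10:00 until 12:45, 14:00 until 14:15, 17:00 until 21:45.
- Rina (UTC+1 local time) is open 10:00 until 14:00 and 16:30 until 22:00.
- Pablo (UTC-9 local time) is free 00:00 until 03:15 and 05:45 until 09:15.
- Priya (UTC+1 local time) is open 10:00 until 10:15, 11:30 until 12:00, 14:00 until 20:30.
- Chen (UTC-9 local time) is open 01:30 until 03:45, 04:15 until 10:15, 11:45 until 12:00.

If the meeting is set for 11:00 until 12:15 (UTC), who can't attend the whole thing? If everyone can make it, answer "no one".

Yara in UTC: 09:45-10:45, 11:30-12:00, 15:15-18:00 (add 9h to convert from UTC-9).
Oliver in UTC: 09:00-11:45, 13:00-13:15, 16:00-20:45 (subtract 1h to convert from UTC+1).
Rina in UTC: 09:00-13:00, 15:30-21:00 (subtract 1h to convert from UTC+1).
Pablo in UTC: 09:00-12:15, 14:45-18:15 (add 9h to convert from UTC-9).
Priya in UTC: 09:00-09:15, 10:30-11:00, 13:00-19:30 (subtract 1h to convert from UTC+1).
Chen in UTC: 10:30-12:45, 13:15-19:15, 20:45-21:00 (add 9h to convert from UTC-9).
Yara: not fully free for 11:00-12:15. Oliver: not fully free for 11:00-12:15. Rina: free for 11:00-12:15. Pablo: free for 11:00-12:15. Priya: not fully free for 11:00-12:15. Chen: free for 11:00-12:15.

Oliver, Priya, Yara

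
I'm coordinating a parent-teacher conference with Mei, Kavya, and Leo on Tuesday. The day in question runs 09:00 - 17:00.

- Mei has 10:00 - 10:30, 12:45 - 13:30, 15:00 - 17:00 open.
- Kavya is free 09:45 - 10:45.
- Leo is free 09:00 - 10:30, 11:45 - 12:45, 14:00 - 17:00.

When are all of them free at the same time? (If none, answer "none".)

Mei ∩ Kavya: 10:00-10:30.
Mei ∩ Kavya ∩ Leo: 10:00-10:30.

10:00-10:30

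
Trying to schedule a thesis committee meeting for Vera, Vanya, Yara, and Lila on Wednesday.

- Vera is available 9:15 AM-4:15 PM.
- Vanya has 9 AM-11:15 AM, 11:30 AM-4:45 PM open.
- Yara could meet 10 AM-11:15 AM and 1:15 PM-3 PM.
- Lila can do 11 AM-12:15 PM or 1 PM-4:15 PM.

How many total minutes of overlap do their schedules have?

Vera ∩ Vanya: 09:15-11:15, 11:30-16:15.
Vera ∩ Vanya ∩ Yara: 10:00-11:15, 13:15-15:00.
Vera ∩ Vanya ∩ Yara ∩ Lila: 11:00-11:15, 13:15-15:00.
Those are the intersection windows.
Summing the common windows: 15 + 105 = 120 minutes.

120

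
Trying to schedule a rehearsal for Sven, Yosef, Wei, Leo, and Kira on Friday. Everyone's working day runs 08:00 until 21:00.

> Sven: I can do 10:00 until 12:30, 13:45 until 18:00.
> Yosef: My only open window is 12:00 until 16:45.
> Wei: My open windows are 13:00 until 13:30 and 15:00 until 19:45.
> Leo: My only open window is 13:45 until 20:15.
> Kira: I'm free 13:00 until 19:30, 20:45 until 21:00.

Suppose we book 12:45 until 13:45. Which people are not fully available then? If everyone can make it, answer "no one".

Sven: not fully free for 12:45-13:45. Yosef: free for 12:45-13:45. Wei: not fully free for 12:45-13:45. Leo: not fully free for 12:45-13:45. Kira: not fully free for 12:45-13:45.

Kira, Leo, Sven, Wei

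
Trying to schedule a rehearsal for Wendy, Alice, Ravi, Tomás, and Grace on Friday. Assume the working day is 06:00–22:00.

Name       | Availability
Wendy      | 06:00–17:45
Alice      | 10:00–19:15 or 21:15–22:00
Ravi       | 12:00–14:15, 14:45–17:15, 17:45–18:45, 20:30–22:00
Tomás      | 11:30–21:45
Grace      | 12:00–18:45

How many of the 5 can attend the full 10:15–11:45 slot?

Wendy and Alice can make the full 10:15-11:45 slot — that's 2.

2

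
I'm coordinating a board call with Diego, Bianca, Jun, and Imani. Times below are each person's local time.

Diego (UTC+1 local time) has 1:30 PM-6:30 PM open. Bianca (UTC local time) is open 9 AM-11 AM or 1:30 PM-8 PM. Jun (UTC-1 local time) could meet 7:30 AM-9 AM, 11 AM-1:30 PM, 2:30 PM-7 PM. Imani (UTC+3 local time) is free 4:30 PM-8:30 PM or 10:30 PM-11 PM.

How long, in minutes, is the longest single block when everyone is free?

120

Diego in UTC: 12:30-17:30 (subtract 1h to convert from UTC+1).
Bianca in UTC: 09:00-11:00, 13:30-20:00.
Jun in UTC: 08:30-10:00, 12:00-14:30, 15:30-20:00 (add 1h to convert from UTC-1).
Imani in UTC: 13:30-17:30, 19:30-20:00 (subtract 3h to convert from UTC+3).
Diego ∩ Bianca: 13:30-17:30.
Diego ∩ Bianca ∩ Jun: 13:30-14:30, 15:30-17:30.
Diego ∩ Bianca ∩ Jun ∩ Imani: 13:30-14:30, 15:30-17:30.
The longest is 15:30-17:30 at 120 minutes.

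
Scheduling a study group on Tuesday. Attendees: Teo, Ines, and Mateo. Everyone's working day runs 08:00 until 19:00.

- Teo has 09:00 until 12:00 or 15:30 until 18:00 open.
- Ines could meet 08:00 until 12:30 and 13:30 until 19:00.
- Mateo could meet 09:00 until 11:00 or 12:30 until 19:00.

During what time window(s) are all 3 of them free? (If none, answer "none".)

Teo ∩ Ines: 09:00-12:00, 15:30-18:00.
Teo ∩ Ines ∩ Mateo: 09:00-11:00, 15:30-18:00.

09:00-11:00, 15:30-18:00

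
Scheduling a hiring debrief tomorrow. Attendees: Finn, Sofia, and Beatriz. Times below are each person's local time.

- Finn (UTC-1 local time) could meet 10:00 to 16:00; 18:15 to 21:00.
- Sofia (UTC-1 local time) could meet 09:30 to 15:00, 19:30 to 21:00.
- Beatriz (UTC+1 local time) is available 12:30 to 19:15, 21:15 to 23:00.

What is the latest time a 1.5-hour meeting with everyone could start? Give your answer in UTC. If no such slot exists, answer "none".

20:30

Finn in UTC: 11:00-17:00, 19:15-22:00 (add 1h to convert from UTC-1).
Sofia in UTC: 10:30-16:00, 20:30-22:00 (add 1h to convert from UTC-1).
Beatriz in UTC: 11:30-18:15, 20:15-22:00 (subtract 1h to convert from UTC+1).
Finn ∩ Sofia: 11:00-16:00, 20:30-22:00.
Finn ∩ Sofia ∩ Beatriz: 11:30-16:00, 20:30-22:00.
Those are the intersection windows.
The last common window of at least 90 minutes is 20:30-22:00; a 90-minute meeting can start as late as 20:30 and still end by 22:00.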